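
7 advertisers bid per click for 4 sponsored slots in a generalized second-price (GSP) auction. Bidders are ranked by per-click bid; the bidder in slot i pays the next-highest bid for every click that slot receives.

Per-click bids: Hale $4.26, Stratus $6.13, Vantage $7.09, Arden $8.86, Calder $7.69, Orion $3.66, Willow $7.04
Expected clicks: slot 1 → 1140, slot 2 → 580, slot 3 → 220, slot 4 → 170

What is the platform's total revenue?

Per-click bids in order: $8.86 (Arden) > $7.69 (Calder) > $7.09 (Vantage) > $7.04 (Willow) > $6.13 (Stratus) > …
Slot 1: Arden pays $7.69 × 1140 = $8766.60
Slot 2: Calder pays $7.09 × 580 = $4112.20
Slot 3: Vantage pays $7.04 × 220 = $1548.80
Slot 4: Willow pays $6.13 × 170 = $1042.10
Total = $15469.70

Total revenue: $15469.70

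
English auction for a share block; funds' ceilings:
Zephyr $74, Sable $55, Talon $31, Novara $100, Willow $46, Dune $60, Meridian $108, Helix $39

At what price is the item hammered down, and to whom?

Limits in order: 108 (Meridian) > 100 (Novara) > 74 (Zephyr) > 60 (Dune) > 55 (Sable) > 46 (Willow) > …
Bidding ends when Novara exits at $100; Meridian takes it.

Meridian wins at $100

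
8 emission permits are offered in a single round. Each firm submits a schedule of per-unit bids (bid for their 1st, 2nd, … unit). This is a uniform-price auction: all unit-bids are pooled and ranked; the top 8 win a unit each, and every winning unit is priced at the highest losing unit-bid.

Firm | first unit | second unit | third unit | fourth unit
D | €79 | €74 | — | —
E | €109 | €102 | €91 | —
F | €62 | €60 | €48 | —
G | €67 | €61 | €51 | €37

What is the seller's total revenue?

Total revenue: €480

All unit-bids, highest first — top 8: 109 (E-1), 102 (E-2), 91 (E-3), 79 (D-1), 74 (D-2), 67 (G-1), 62 (F-1), 61 (G-2)
The (k+1)-th unit-bid is €60.
Allocation: D 2, E 3, F 1, G 2. Every unit priced at €60.
Revenue = 8 × 60 = €480.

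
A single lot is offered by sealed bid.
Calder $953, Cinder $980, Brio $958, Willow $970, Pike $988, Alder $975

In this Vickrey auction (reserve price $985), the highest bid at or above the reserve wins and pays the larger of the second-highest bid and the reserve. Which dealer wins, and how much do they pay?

Bids ranked: 988 (Pike) > 980 (Cinder) > 975 (Alder) > 970 (Willow) > 958 (Brio) > 953 (Calder)
Highest eligible bid: Pike at $988.
max(second-highest $980, reserve $985) = $985.

Pike pays $985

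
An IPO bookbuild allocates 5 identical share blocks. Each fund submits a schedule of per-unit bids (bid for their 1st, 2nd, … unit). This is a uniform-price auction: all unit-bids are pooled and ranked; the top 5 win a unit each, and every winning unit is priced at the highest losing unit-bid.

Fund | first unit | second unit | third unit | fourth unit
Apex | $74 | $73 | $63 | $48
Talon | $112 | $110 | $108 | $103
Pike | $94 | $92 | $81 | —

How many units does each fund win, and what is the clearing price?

Pike 1, Talon 4; clearing price $92

Merging the schedules and taking the best 5: 112 (Talon-1), 110 (Talon-2), 108 (Talon-3), 103 (Talon-4), 94 (Pike-1)
The (k+1)-th unit-bid is $92.
Allocation: Pike 1, Talon 4.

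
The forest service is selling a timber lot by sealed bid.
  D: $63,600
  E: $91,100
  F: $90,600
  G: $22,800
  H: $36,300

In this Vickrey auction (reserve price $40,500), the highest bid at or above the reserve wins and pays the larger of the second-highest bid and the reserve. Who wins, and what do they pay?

Bids in order: 91,100 (E) > 90,600 (F) > 63,600 (D) > 36,300 (H) > 22,800 (G)
E has the top bid at or above the reserve ($91,100).
max(second-highest $90,600, reserve $40,500) = $90,600; the reserve does not bind.

E pays $90,600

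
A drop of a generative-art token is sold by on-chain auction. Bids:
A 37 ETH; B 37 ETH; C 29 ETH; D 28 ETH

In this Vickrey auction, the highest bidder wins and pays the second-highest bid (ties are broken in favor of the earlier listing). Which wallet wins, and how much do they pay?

A pays 37 ETH

Vickrey auction: the highest bidder wins and pays the second-highest bid.
Sorting bids: 37 (A) > 37 (B) > 29 (C) > 28 (D)
A and B tie at 37 ETH; tie-break gives it to A.
A wins with the highest bid; price is set by the runner-up at 37 ETH.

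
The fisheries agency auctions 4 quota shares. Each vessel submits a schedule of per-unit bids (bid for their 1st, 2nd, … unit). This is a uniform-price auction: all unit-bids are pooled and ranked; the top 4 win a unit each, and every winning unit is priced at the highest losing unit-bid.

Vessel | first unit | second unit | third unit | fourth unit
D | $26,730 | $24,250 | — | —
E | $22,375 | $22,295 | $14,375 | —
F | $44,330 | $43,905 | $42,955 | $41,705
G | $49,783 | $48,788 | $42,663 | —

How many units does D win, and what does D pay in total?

Pooled unit-bids ranked (top 4): 49,783 (G-1), 48,788 (G-2), 44,330 (F-1), 43,905 (F-2)
Highest rejected unit-bid = $42,955.
D wins 0 unit(s) at $42,955 each.

D: 0 units, pays $0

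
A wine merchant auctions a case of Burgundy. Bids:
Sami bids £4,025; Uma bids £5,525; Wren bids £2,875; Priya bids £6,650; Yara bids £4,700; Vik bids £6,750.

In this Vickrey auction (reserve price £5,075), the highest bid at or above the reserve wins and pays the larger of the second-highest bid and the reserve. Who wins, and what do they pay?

Sorting bids: 6,750 (Vik) > 6,650 (Priya) > 5,525 (Uma) > 4,700 (Yara) > 4,025 (Sami) > 2,875 (Wren)
Vik has the top bid at or above the reserve (£6,750).
max(second-highest £6,650, reserve £5,075) = £6,650; the reserve does not bind.

Vik pays £6,650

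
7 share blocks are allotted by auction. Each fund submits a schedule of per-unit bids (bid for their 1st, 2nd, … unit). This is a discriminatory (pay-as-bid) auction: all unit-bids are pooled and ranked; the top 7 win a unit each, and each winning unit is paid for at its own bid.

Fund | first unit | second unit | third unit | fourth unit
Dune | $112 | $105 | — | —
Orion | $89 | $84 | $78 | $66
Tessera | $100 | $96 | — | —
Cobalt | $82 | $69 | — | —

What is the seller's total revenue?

Pooled unit-bids ranked (top 7): 112 (Dune-1), 105 (Dune-2), 100 (Tessera-1), 96 (Tessera-2), 89 (Orion-1), 84 (Orion-2), 82 (Cobalt-1)
Next rejected bid: $78 (not a price — pay-as-bid).
Each winning unit pays its own bid.
Revenue = 112 + 105 + 100 + 96 + 89 + 84 + 82 = $668.

Total revenue: $668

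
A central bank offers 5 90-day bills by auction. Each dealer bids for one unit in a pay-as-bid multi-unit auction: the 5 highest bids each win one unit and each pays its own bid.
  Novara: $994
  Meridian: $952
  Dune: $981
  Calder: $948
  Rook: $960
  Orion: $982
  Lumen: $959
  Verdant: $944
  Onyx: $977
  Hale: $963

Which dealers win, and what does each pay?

Novara $994, Orion $982, Dune $981, Onyx $977, Hale $963

Ordering the bids: 994 (Novara), 982 (Orion), 981 (Dune), 977 (Onyx), 963 (Hale), 960 (Rook), 959 (Lumen), …
Top 5: Novara, Orion, Dune, Onyx, Hale.
Each winner pays its own bid: Novara $994, Orion $982, Dune $981, Onyx $977, Hale $963.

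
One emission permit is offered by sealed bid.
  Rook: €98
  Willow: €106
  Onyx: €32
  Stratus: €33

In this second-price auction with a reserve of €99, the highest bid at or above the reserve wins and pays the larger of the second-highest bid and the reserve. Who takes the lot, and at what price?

Sorting bids: 106 (Willow) > 98 (Rook) > 33 (Stratus) > 32 (Onyx)
Highest eligible bid: Willow at €106.
Second-highest bid €98 is below the reserve €99, so the reserve binds → payment €99.

Willow pays €99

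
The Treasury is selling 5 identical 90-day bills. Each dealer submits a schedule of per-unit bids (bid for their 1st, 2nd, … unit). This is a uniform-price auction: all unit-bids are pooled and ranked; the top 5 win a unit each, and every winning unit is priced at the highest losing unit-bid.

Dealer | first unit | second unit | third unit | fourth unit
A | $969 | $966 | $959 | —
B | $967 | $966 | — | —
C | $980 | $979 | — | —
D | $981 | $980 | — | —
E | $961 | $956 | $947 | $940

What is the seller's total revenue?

Merging the schedules and taking the best 5: 981 (D-1), 980 (C-1), 980 (D-2), 979 (C-2), 969 (A-1)
First bid not allocated: $967.
Allocation: A 1, C 2, D 2. Every unit priced at $967.
Revenue = 5 × 967 = $4,835.

Total revenue: $4,835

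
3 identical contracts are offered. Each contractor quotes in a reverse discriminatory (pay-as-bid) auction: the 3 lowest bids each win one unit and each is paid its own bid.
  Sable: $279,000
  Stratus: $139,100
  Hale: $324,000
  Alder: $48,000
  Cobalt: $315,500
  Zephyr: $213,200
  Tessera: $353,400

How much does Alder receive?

Bids ranked low→high: 48,000 (Alder), 139,100 (Stratus), 213,200 (Zephyr), 279,000 (Sable), 315,500 (Cobalt), …
The 3 lowest are Alder, Stratus, Zephyr.
Alder wins → own bid $48,000.

Alder is paid $48,000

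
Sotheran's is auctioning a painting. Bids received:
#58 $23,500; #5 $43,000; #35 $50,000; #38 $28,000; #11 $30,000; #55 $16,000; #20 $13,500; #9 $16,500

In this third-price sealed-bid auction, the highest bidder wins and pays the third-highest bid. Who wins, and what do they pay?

#35 pays $30,000

Sorting bids: 50,000 (#35) > 43,000 (#5) > 30,000 (#11) > 28,000 (#38) > 23,500 (#58) > 16,500 (#9) > …
#35 is highest; pays the third-highest bid, $30,000.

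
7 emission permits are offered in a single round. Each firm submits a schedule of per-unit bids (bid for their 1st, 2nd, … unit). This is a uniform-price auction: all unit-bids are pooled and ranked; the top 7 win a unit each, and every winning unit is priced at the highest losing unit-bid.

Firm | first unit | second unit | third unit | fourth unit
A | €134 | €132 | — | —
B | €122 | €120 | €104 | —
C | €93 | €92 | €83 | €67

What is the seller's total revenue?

All unit-bids, highest first — top 7: 134 (A-1), 132 (A-2), 122 (B-1), 120 (B-2), 104 (B-3), 93 (C-1), 92 (C-2)
Highest rejected unit-bid = €83.
Allocation: A 2, B 3, C 2. Every unit priced at €83.
Revenue = 7 × 83 = €581.

Total revenue: €581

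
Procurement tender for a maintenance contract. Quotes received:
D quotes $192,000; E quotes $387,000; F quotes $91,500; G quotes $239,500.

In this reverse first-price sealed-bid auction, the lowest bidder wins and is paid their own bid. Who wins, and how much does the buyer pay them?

F is paid $91,500

Sorting bids: 91,500 (F) < 192,000 (D) < 239,500 (G) < 387,000 (E)
First-price: F is paid what they bid, $91,500.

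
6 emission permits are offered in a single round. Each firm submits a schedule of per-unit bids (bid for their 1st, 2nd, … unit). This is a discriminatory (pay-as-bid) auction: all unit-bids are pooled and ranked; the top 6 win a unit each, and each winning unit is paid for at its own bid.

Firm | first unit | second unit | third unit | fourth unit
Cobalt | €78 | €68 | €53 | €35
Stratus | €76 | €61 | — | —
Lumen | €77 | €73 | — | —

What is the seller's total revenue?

Total revenue: €433

All unit-bids, highest first — top 6: 78 (Cobalt-1), 77 (Lumen-1), 76 (Stratus-1), 73 (Lumen-2), 68 (Cobalt-2), 61 (Stratus-2)
Next rejected bid: €53 (not a price — pay-as-bid).
Each winning unit pays its own bid.
Revenue = 78 + 77 + 76 + 73 + 68 + 61 = €433.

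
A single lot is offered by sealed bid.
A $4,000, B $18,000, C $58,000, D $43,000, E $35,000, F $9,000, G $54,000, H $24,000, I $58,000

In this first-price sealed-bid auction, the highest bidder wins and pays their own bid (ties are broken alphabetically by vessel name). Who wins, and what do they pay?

C pays $58,000

Sorting bids: 58,000 (C) > 58,000 (I) > 54,000 (G) > 43,000 (D) > 35,000 (E) > 24,000 (H) > …
C and I tie at $58,000; tie-break gives it to C.
C is highest → pays own bid, $58,000.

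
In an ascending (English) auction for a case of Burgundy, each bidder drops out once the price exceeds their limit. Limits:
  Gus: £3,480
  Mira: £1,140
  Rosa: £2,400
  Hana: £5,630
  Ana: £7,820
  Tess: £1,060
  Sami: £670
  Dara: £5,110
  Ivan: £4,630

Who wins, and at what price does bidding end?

Ana wins at £5,630

Limits in order: 7,820 (Ana) > 5,630 (Hana) > 5,110 (Dara) > 4,630 (Ivan) > 3,480 (Gus) > 2,400 (Rosa) > …
Bidding ends when Hana exits at £5,630; Ana takes it.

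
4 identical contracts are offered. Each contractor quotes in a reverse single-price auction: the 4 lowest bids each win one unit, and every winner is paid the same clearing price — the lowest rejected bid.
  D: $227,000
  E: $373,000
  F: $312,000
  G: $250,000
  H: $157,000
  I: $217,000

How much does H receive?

Bids ranked low→high: 157,000 (H), 217,000 (I), 227,000 (D), 250,000 (G), 312,000 (F), 373,000 (E)
The 4 lowest are H, I, D, G.
Lowest unsuccessful bid: $312,000 → clearing price.
H wins → is paid $312,000.

H is paid $312,000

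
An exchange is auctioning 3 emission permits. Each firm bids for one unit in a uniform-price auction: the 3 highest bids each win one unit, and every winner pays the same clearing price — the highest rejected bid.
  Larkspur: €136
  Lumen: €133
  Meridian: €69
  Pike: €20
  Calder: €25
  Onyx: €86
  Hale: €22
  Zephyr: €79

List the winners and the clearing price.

Larkspur, Lumen, Onyx; each pays €79

Ordering the bids: 136 (Larkspur), 133 (Lumen), 86 (Onyx), 79 (Zephyr), 69 (Meridian), …
The 3 highest are Larkspur, Lumen, Onyx.
Clearing price = highest rejected bid = €79.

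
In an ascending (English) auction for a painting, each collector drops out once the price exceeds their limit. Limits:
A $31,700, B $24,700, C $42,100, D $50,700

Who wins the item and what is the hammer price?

D wins at $42,100

Limits ranked: 50,700 (D) > 42,100 (C) > 31,700 (A) > 24,700 (B)
Once the price passes $42,100, only D is left; the hammer falls at C's limit of $42,100.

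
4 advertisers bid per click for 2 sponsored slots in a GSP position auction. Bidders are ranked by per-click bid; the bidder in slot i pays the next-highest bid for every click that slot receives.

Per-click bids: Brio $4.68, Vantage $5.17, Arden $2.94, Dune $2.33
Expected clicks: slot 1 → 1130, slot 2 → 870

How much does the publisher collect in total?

Sorting advertisers: $5.17 (Vantage) > $4.68 (Brio) > $2.94 (Arden) > …
Slot 1: Vantage pays $4.68 × 1130 = $5288.40
Slot 2: Brio pays $2.94 × 870 = $2557.80
Total = $7846.20

Total revenue: $7846.20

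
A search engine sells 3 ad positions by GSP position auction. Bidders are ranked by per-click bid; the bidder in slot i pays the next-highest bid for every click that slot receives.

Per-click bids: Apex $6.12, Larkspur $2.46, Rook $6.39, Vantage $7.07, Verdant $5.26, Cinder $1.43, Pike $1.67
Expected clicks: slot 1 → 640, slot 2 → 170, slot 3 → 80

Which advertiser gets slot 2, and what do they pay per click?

Sorting advertisers: $7.07 (Vantage) > $6.39 (Rook) > $6.12 (Apex) > $5.26 (Verdant) > …
Slot 2 goes to the second-ranked bidder, Rook, who pays the next bid down: $6.12/click.

Rook; $6.12 per click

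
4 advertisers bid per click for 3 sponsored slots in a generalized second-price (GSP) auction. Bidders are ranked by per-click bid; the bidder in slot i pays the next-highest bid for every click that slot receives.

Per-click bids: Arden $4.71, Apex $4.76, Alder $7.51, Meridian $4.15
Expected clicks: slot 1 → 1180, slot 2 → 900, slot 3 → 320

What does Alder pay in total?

Alder pays $5616.80

Per-click bids in order: $7.51 (Alder) > $4.76 (Apex) > $4.71 (Arden) > $4.15 (Meridian)
Alder holds slot 1 → pays next bid $4.76 × 1180 clicks = $5616.80.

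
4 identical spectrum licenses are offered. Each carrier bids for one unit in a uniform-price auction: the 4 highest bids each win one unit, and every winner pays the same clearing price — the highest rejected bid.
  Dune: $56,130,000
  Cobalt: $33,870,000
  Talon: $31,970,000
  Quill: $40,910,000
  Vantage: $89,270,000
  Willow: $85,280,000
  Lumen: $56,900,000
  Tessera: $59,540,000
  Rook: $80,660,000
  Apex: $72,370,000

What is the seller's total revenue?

Sorting: 89,270,000 (Vantage), 85,280,000 (Willow), 80,660,000 (Rook), 72,370,000 (Apex), 59,540,000 (Tessera), 56,900,000 (Lumen), …
Winners (4 units): Vantage, Willow, Rook, Apex.
Clearing price = highest rejected bid = $59,540,000.
Total revenue = 4 × $59,540,000 = $238,160,000.

Total revenue: $238,160,000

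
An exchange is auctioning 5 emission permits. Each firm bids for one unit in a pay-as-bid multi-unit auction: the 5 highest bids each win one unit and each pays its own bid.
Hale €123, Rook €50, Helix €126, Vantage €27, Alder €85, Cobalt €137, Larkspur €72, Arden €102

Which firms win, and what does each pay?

Cobalt €137, Helix €126, Hale €123, Arden €102, Alder €85

Bids ranked high→low: 137 (Cobalt), 126 (Helix), 123 (Hale), 102 (Arden), 85 (Alder), 72 (Larkspur), 50 (Rook), …
Top 5: Cobalt, Helix, Hale, Arden, Alder.
Each winner pays its own bid: Cobalt €137, Helix €126, Hale €123, Arden €102, Alder €85.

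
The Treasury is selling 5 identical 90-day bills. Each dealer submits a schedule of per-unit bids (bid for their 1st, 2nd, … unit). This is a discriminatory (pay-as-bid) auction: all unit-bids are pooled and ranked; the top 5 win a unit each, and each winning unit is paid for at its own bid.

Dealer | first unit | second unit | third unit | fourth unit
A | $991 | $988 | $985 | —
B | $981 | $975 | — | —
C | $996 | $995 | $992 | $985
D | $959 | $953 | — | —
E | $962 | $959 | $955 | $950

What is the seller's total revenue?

All unit-bids, highest first — top 5: 996 (C-1), 995 (C-2), 992 (C-3), 991 (A-1), 988 (A-2)
Next rejected bid: $985 (not a price — pay-as-bid).
Each winning unit pays its own bid.
Revenue = 996 + 995 + 992 + 991 + 988 = $4,962.

Total revenue: $4,962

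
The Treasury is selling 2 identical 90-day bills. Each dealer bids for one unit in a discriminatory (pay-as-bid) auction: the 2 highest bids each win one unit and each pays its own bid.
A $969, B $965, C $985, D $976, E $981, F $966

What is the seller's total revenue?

Sorting: 985 (C), 981 (E), 976 (D), 969 (A), …
The 2 highest are C, E.
Total revenue = 985 + 981 = $1,966.

Total revenue: $1,966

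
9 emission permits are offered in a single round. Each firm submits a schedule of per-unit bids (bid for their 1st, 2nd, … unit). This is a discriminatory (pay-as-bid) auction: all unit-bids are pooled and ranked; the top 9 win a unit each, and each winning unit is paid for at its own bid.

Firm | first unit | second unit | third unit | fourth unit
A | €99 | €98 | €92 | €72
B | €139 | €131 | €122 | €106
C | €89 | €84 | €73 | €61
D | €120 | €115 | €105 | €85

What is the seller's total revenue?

Total revenue: €1,035

Pooled unit-bids ranked (top 9): 139 (B-1), 131 (B-2), 122 (B-3), 120 (D-1), 115 (D-2), 106 (B-4), 105 (D-3), 99 (A-1), 98 (A-2)
Next rejected bid: €92 (not a price — pay-as-bid).
Each winning unit pays its own bid.
Revenue = 139 + 131 + 122 + 120 + 115 + 106 + 105 + 99 + 98 = €1,035.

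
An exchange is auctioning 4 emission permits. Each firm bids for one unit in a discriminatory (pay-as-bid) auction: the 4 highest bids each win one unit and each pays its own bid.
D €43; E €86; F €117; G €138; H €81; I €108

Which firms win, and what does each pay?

Sorting: 138 (G), 117 (F), 108 (I), 86 (E), 81 (H), 43 (D)
The 4 highest are G, F, I, E.
Each winner pays its own bid: G €138, F €117, I €108, E €86.

G €138, F €117, I €108, E €86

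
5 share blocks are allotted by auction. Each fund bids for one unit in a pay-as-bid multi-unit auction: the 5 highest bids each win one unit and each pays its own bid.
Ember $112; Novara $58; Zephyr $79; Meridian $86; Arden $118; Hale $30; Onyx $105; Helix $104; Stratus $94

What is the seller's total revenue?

Total revenue: $533

Ordering the bids: 118 (Arden), 112 (Ember), 105 (Onyx), 104 (Helix), 94 (Stratus), 86 (Meridian), 79 (Zephyr), …
Winners (5 units): Arden, Ember, Onyx, Helix, Stratus.
Total revenue = 118 + 112 + 105 + 104 + 94 = $533.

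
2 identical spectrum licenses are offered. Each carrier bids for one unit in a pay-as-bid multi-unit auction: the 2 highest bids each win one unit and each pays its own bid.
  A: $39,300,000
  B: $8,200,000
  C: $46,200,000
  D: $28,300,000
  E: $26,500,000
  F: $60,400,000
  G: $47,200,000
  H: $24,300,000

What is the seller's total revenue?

Ordering the bids: 60,400,000 (F), 47,200,000 (G), 46,200,000 (C), 39,300,000 (A), …
Winners (2 units): F, G.
Total revenue = 60,400,000 + 47,200,000 = $107,600,000.

Total revenue: $107,600,000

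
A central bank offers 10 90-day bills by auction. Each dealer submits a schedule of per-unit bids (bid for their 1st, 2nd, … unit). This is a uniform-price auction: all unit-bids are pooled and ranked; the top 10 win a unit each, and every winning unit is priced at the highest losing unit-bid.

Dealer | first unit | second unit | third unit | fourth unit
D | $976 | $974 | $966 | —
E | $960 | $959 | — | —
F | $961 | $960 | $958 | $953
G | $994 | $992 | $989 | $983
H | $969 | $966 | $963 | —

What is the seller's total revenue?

Total revenue: $9,610

All unit-bids, highest first — top 10: 994 (G-1), 992 (G-2), 989 (G-3), 983 (G-4), 976 (D-1), 974 (D-2), 969 (H-1), 966 (D-3), 966 (H-2), 963 (H-3)
First bid not allocated: $961.
Allocation: D 3, G 4, H 3. Every unit priced at $961.
Revenue = 10 × 961 = $9,610.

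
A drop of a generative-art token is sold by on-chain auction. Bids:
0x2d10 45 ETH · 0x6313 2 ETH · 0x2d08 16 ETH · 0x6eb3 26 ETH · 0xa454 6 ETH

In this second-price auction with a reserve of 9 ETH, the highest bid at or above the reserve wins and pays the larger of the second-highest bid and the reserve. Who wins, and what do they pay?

Rule: the highest bid at or above the reserve wins and pays the larger of the second-highest bid and the reserve.
Bids in order: 45 (0x2d10) > 26 (0x6eb3) > 16 (0x2d08) > 6 (0xa454) > 2 (0x6313)
0x2d10 has the top bid at or above the reserve (45 ETH).
max(second-highest 26 ETH, reserve 9 ETH) = 26 ETH; the reserve does not bind.

0x2d10 pays 26 ETH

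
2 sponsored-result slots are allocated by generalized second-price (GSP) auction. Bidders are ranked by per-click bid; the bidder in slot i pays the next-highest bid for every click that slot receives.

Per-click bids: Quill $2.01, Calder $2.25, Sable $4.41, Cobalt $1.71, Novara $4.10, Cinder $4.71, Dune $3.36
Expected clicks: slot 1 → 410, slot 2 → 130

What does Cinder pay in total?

Cinder pays $1808.10

Sorting advertisers: $4.71 (Cinder) > $4.41 (Sable) > $4.10 (Novara) > …
Cinder holds slot 1 → pays next bid $4.41 × 410 clicks = $1808.10.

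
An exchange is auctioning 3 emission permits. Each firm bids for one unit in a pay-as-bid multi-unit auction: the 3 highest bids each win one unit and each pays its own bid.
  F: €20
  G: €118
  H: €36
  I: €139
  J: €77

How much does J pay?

Ordering the bids: 139 (I), 118 (G), 77 (J), 36 (H), 20 (F)
The 3 highest are I, G, J.
J wins → own bid €77.

J pays €77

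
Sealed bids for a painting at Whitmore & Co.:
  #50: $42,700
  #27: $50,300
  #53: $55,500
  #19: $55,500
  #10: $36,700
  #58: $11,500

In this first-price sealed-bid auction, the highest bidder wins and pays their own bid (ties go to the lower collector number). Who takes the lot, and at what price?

Bids in order: 55,500 (#19) > 55,500 (#53) > 50,300 (#27) > 42,700 (#50) > 36,700 (#10) > 11,500 (#58)
Tie at $55,500 → #19 wins by tie-break.
#19 is highest → pays own bid, $55,500.

#19 pays $55,500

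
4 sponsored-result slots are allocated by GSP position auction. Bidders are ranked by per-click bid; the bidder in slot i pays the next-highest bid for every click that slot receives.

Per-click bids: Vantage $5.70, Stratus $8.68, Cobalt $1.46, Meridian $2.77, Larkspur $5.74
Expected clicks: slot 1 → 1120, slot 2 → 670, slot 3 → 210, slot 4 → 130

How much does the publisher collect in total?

Total revenue: $11019.30

Ranked by bid: $8.68 (Stratus) > $5.74 (Larkspur) > $5.70 (Vantage) > $2.77 (Meridian) > $1.46 (Cobalt)
Slot 1: Stratus pays $5.74 × 1120 = $6428.80
Slot 2: Larkspur pays $5.70 × 670 = $3819.00
Slot 3: Vantage pays $2.77 × 210 = $581.70
Slot 4: Meridian pays $1.46 × 130 = $189.80
Total = $11019.30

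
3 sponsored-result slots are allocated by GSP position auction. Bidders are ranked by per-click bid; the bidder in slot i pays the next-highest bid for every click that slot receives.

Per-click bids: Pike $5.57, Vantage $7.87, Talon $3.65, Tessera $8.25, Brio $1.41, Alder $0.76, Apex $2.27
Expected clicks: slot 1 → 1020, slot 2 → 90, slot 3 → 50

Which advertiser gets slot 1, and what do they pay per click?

Tessera; $7.87 per click

Ranked by bid: $8.25 (Tessera) > $7.87 (Vantage) > $5.57 (Pike) > $3.65 (Talon) > …
Slot 1 goes to the first-ranked bidder, Tessera, who pays the next bid down: $7.87/click.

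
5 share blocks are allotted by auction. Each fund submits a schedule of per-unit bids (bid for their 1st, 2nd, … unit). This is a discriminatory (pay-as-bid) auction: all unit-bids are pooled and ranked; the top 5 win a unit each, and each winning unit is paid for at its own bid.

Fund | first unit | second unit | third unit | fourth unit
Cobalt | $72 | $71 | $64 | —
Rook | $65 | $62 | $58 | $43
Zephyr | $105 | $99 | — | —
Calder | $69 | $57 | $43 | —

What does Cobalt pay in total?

Cobalt pays $143

All unit-bids, highest first — top 5: 105 (Zephyr-1), 99 (Zephyr-2), 72 (Cobalt-1), 71 (Cobalt-2), 69 (Calder-1)
Next rejected bid: $65 (not a price — pay-as-bid).
Cobalt's winning unit-bids: 72 + 71 = $143.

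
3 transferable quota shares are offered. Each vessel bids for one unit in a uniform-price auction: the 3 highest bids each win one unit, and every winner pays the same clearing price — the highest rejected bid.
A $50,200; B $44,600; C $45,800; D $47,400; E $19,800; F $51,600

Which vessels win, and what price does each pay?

F, A, D; each pays $45,800

Sorting: 51,600 (F), 50,200 (A), 47,400 (D), 45,800 (C), 44,600 (B), …
Top 3: F, A, D.
First losing bid is C's $45,800, which sets the uniform price.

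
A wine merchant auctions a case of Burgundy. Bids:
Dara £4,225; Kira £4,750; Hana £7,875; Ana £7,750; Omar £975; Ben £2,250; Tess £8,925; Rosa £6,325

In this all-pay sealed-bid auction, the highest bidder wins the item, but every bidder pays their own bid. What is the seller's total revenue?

Bids in order: 8,925 (Tess) > 7,875 (Hana) > 7,750 (Ana) > 6,325 (Rosa) > 4,750 (Kira) > 4,225 (Dara) > …
Tess wins with the top bid; all bids are sunk regardless.
Every bidder forfeits their bid regardless of winning.
Revenue = 4,225 + 4,750 + 7,875 + 7,750 + 975 + 2,250 + 8,925 + 6,325 = £43,075.

Total revenue: £43,075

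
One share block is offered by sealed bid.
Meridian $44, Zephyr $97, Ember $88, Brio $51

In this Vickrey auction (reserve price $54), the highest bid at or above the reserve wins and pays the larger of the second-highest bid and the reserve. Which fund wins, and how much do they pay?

Vickrey auction (reserve price $54): the highest bid at or above the reserve wins and pays the larger of the second-highest bid and the reserve.
Sorting bids: 97 (Zephyr) > 88 (Ember) > 51 (Brio) > 44 (Meridian)
Zephyr has the top bid at or above the reserve ($97).
max(second-highest $88, reserve $54) = $88; the reserve does not bind.

Zephyr pays $88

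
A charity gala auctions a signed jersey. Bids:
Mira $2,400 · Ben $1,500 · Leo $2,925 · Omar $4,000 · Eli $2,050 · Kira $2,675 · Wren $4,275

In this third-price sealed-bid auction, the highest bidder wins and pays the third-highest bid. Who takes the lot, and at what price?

Wren pays $2,925

Third-price sealed-bid auction: the highest bidder wins and pays the third-highest bid.
Sorting bids: 4,275 (Wren) > 4,000 (Omar) > 2,925 (Leo) > 2,675 (Kira) > 2,400 (Mira) > 2,050 (Eli) > …
Wren wins; payment is bid #3 in the ranking = $2,925.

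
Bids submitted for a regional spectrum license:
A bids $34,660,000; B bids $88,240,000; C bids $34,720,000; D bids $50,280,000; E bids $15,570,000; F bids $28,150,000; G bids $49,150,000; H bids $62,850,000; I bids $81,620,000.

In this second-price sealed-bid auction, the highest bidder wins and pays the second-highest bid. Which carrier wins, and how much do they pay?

B pays $81,620,000

Second-price sealed-bid auction: the highest bidder wins and pays the second-highest bid.
Bids ranked: 88,240,000 (B) > 81,620,000 (I) > 62,850,000 (H) > 50,280,000 (D) > 49,150,000 (G) > 34,720,000 (C) > …
B is highest; pays the second-highest bid, $81,620,000.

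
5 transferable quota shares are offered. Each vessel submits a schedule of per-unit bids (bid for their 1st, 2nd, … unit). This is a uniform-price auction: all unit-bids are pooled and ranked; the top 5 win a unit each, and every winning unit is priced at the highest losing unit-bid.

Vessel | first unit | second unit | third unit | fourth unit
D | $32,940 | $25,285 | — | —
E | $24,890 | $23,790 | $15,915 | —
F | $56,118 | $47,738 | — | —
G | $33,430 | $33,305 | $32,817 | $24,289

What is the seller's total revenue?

Total revenue: $164,085

Merging the schedules and taking the best 5: 56,118 (F-1), 47,738 (F-2), 33,430 (G-1), 33,305 (G-2), 32,940 (D-1)
Highest rejected unit-bid = $32,817.
Allocation: D 1, F 2, G 2. Every unit priced at $32,817.
Revenue = 5 × 32,817 = $164,085.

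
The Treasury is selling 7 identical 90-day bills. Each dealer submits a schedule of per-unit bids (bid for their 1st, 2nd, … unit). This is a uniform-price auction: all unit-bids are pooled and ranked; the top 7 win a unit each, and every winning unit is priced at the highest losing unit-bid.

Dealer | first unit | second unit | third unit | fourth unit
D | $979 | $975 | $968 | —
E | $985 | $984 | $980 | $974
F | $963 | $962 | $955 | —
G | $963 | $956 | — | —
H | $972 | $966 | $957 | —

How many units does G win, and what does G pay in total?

All unit-bids, highest first — top 7: 985 (E-1), 984 (E-2), 980 (E-3), 979 (D-1), 975 (D-2), 974 (E-4), 972 (H-1)
First bid not allocated: $968.
G wins 0 unit(s) at $968 each.

G: 0 units, pays $0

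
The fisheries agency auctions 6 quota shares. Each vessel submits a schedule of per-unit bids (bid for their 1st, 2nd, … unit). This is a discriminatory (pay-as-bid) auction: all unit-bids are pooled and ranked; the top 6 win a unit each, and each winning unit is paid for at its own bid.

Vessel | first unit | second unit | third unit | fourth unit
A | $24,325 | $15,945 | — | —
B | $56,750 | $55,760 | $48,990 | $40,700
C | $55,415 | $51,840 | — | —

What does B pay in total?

Merging the schedules and taking the best 6: 56,750 (B-1), 55,760 (B-2), 55,415 (C-1), 51,840 (C-2), 48,990 (B-3), 40,700 (B-4)
Next rejected bid: $24,325 (not a price — pay-as-bid).
B's winning unit-bids: 56,750 + 55,760 + 48,990 + 40,700 = $202,200.

B pays $202,200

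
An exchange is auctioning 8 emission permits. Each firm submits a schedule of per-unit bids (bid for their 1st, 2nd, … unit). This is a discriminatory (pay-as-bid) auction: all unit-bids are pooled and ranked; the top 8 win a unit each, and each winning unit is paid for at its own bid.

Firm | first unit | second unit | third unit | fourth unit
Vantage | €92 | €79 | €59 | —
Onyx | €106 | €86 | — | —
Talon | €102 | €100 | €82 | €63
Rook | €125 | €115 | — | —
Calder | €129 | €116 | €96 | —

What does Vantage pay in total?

Pooled unit-bids ranked (top 8): 129 (Calder-1), 125 (Rook-1), 116 (Calder-2), 115 (Rook-2), 106 (Onyx-1), 102 (Talon-1), 100 (Talon-2), 96 (Calder-3)
Next rejected bid: €92 (not a price — pay-as-bid).
Vantage wins no units.

Vantage pays €0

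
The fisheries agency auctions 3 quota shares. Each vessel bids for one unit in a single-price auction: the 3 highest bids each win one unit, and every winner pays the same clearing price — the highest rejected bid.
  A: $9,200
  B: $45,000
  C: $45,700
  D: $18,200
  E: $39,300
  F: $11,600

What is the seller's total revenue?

Bids ranked high→low: 45,700 (C), 45,000 (B), 39,300 (E), 18,200 (D), 11,600 (F), …
Winners (3 units): C, B, E.
Clearing price = highest rejected bid = $18,200.
Total revenue = 3 × $18,200 = $54,600.

Total revenue: $54,600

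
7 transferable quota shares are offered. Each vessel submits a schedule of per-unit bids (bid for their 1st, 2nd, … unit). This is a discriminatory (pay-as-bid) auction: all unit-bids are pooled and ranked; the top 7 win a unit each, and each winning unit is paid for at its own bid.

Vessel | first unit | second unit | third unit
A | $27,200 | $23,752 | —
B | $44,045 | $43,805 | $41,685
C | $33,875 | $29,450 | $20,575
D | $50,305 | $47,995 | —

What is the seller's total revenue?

Merging the schedules and taking the best 7: 50,305 (D-1), 47,995 (D-2), 44,045 (B-1), 43,805 (B-2), 41,685 (B-3), 33,875 (C-1), 29,450 (C-2)
Next rejected bid: $27,200 (not a price — pay-as-bid).
Each winning unit pays its own bid.
Revenue = 50,305 + 47,995 + 44,045 + 43,805 + 41,685 + 33,875 + 29,450 = $291,160.

Total revenue: $291,160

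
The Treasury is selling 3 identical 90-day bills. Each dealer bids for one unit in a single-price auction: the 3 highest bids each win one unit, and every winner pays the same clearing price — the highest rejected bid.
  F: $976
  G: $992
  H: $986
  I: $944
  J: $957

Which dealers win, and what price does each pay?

G, H, F; each pays $957

Sorting: 992 (G), 986 (H), 976 (F), 957 (J), 944 (I)
Top 3: G, H, F.
Clearing price = highest rejected bid = $957.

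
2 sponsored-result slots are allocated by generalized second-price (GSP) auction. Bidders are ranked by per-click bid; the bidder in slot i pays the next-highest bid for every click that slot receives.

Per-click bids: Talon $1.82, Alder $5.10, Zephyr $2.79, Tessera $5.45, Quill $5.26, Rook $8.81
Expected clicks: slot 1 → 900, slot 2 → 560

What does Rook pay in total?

Sorting advertisers: $8.81 (Rook) > $5.45 (Tessera) > $5.26 (Quill) > …
Rook holds slot 1 → pays next bid $5.45 × 900 clicks = $4905.00.

Rook pays $4905.00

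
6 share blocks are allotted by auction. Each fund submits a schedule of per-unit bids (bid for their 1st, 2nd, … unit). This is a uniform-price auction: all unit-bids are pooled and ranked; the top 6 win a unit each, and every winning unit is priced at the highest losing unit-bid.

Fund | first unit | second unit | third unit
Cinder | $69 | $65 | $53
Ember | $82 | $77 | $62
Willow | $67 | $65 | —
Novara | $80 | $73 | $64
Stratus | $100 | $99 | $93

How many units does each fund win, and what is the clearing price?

Ember 2, Novara 1, Stratus 3; clearing price $73

Pooled unit-bids ranked (top 6): 100 (Stratus-1), 99 (Stratus-2), 93 (Stratus-3), 82 (Ember-1), 80 (Novara-1), 77 (Ember-2)
First bid not allocated: $73.
Allocation: Ember 2, Novara 1, Stratus 3.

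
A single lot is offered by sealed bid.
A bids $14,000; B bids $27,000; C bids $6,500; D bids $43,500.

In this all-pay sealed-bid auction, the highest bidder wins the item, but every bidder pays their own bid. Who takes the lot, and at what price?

D pays $43,500

Bids in order: 43,500 (D) > 27,000 (B) > 14,000 (A) > 6,500 (C)
D wins with the top bid; all bids are sunk regardless.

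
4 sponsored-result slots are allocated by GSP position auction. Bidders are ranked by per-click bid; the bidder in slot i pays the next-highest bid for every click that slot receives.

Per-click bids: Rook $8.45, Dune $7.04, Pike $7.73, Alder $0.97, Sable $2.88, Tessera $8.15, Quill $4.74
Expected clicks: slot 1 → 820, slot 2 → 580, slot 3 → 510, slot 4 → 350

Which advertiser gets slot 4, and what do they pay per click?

Dune; $4.74 per click

Sorting advertisers: $8.45 (Rook) > $8.15 (Tessera) > $7.73 (Pike) > $7.04 (Dune) > $4.74 (Quill) > …
Slot 4 goes to the fourth-ranked bidder, Dune, who pays the next bid down: $4.74/click.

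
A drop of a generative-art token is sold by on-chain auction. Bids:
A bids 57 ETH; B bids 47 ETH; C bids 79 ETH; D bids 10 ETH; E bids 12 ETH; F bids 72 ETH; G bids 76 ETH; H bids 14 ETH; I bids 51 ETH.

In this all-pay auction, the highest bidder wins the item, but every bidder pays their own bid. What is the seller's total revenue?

Total revenue: 418 ETH

All-pay auction: the highest bidder wins the item, but every bidder pays their own bid.
Bids ranked: 79 (C) > 76 (G) > 72 (F) > 57 (A) > 51 (I) > 47 (B) > …
Every bidder forfeits their bid regardless of winning.
Revenue = 57 + 47 + 79 + 10 + 12 + 72 + 76 + 14 + 51 = 418 ETH.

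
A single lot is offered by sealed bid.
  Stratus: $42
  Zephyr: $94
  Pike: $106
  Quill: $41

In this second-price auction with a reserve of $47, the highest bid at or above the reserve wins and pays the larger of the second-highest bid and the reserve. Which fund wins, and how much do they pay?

Bids in order: 106 (Pike) > 94 (Zephyr) > 42 (Stratus) > 41 (Quill)
Pike has the top bid at or above the reserve ($106).
max(second-highest $94, reserve $47) = $94; the reserve does not bind.

Pike pays $94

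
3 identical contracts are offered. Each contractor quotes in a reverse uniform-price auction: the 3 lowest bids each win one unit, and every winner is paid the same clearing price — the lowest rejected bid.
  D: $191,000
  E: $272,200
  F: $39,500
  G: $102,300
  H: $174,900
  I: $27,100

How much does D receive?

D is paid $0

Bids ranked low→high: 27,100 (I), 39,500 (F), 102,300 (G), 174,900 (H), 191,000 (D), …
Winners (3 units): I, F, G.
Clearing price = lowest rejected bid = $174,900.
D does not win → is paid $0.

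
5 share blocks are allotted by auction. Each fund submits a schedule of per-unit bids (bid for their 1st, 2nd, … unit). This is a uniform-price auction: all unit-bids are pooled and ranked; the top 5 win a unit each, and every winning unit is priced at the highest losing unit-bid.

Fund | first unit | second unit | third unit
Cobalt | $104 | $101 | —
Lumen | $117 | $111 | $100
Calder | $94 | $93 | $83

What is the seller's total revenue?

Total revenue: $470

All unit-bids, highest first — top 5: 117 (Lumen-1), 111 (Lumen-2), 104 (Cobalt-1), 101 (Cobalt-2), 100 (Lumen-3)
Highest rejected unit-bid = $94.
Allocation: Cobalt 2, Lumen 3. Every unit priced at $94.
Revenue = 5 × 94 = $470.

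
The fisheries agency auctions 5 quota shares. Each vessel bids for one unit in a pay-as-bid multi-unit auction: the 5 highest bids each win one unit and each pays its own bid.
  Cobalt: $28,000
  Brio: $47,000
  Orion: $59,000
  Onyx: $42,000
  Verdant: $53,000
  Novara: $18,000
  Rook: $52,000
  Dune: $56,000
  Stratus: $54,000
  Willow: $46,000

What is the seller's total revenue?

Total revenue: $274,000

Sorting: 59,000 (Orion), 56,000 (Dune), 54,000 (Stratus), 53,000 (Verdant), 52,000 (Rook), 47,000 (Brio), 46,000 (Willow), …
The 5 highest are Orion, Dune, Stratus, Verdant, Rook.
Total revenue = 59,000 + 56,000 + 54,000 + 53,000 + 52,000 = $274,000.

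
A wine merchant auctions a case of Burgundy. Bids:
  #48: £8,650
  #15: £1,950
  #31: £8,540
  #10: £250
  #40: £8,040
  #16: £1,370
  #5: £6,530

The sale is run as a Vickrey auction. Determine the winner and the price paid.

Bids in order: 8,650 (#48) > 8,540 (#31) > 8,040 (#40) > 6,530 (#5) > 1,950 (#15) > 1,370 (#16) > …
#48 is highest; pays the second-highest bid, £8,540.

#48 pays £8,540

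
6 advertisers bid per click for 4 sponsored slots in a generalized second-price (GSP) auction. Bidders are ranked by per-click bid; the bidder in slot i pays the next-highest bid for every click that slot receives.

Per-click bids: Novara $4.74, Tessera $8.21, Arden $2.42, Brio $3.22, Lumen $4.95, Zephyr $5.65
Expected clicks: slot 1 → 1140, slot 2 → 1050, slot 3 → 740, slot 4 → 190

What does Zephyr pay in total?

Zephyr pays $5197.50

Per-click bids in order: $8.21 (Tessera) > $5.65 (Zephyr) > $4.95 (Lumen) > $4.74 (Novara) > $3.22 (Brio) > …
Zephyr holds slot 2 → pays next bid $4.95 × 1050 clicks = $5197.50.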